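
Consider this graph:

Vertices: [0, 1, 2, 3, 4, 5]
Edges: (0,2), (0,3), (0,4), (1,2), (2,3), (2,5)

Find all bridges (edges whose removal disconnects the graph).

A bridge is an edge whose removal increases the number of connected components.
Bridges found: (0,4), (1,2), (2,5)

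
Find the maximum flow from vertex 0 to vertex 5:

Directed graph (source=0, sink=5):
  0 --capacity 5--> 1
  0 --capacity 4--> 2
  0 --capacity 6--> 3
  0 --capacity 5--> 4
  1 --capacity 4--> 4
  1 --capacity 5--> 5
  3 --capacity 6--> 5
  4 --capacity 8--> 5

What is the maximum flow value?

Computing max flow:
  Flow on (0->1): 5/5
  Flow on (0->3): 6/6
  Flow on (0->4): 5/5
  Flow on (1->5): 5/5
  Flow on (3->5): 6/6
  Flow on (4->5): 5/8
Maximum flow = 16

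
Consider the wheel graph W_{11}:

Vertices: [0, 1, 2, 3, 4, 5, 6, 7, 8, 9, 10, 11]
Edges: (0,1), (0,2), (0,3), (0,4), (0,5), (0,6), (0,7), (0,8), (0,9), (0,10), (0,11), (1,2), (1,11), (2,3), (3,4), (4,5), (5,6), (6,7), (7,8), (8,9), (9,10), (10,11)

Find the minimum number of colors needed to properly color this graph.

W_{11} = C_{11} plus a hub adjacent to every cycle vertex.
The outer cycle needs 3 colors (odd cycle); the hub is adjacent to all of them so needs a fresh color.
Chromatic number = 3 + 1 = 4.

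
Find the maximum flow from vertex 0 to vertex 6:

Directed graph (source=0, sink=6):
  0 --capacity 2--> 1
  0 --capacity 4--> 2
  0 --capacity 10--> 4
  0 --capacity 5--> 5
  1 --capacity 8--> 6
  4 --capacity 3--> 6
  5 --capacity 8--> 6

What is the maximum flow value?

Computing max flow:
  Flow on (0->1): 2/2
  Flow on (0->4): 3/10
  Flow on (0->5): 5/5
  Flow on (1->6): 2/8
  Flow on (4->6): 3/3
  Flow on (5->6): 5/8
Maximum flow = 10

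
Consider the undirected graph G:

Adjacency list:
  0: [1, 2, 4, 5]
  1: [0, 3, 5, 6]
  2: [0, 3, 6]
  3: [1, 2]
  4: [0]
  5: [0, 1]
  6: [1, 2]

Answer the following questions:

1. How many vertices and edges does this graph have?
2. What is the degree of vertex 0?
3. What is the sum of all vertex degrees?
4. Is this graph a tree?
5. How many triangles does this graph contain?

Count: 7 vertices, 9 edges.
Vertex 0 has neighbors [1, 2, 4, 5], degree = 4.
Handshaking lemma: 2 * 9 = 18.
A tree on 7 vertices has 6 edges. This graph has 9 edges (3 extra). Not a tree.
Number of triangles = 1.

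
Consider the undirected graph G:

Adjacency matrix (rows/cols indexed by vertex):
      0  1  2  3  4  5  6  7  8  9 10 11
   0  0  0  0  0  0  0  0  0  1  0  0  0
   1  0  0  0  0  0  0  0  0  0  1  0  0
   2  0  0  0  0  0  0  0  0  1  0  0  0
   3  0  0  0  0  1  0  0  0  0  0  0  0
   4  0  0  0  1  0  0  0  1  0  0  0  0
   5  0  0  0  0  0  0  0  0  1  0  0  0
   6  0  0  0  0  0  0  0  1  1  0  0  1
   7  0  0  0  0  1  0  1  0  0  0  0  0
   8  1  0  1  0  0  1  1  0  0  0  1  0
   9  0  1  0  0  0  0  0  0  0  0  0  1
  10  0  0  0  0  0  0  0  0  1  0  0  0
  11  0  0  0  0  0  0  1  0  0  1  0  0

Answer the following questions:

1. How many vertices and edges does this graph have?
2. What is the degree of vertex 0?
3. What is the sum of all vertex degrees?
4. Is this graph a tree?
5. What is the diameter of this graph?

Count: 12 vertices, 11 edges.
Vertex 0 has neighbors [8], degree = 1.
Handshaking lemma: 2 * 11 = 22.
A graph is a tree iff it is connected and has exactly n-1 edges. This graph is connected (all 12 vertices in one component) and has 12-1 = 11 edges. It is a tree.
Diameter (longest shortest path) = 6.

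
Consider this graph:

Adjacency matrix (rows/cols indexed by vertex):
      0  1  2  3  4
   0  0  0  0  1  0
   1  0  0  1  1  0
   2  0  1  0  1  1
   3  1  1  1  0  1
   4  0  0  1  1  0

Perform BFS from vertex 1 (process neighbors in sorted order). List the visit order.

BFS from vertex 1 (neighbors processed in ascending order):
Visit order: 1, 2, 3, 4, 0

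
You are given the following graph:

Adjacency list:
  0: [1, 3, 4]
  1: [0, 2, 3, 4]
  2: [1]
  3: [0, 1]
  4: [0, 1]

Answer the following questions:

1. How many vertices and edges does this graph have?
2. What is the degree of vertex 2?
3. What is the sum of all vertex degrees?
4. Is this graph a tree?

Count: 5 vertices, 6 edges.
Vertex 2 has neighbors [1], degree = 1.
Handshaking lemma: 2 * 6 = 12.
A tree on 5 vertices has 4 edges. This graph has 6 edges (2 extra). Not a tree.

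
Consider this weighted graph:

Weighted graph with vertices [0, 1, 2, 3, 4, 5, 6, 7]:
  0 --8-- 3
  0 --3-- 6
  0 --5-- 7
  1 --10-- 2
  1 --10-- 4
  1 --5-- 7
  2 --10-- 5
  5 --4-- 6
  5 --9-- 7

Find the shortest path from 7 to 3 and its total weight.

Using Dijkstra's algorithm from vertex 7:
Shortest path: 7 -> 0 -> 3
Total weight: 5 + 8 = 13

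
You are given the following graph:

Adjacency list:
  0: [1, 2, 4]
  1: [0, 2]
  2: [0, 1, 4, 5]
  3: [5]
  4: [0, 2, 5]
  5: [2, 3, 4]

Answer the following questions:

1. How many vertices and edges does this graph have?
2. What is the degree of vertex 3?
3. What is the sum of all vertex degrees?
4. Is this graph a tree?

Count: 6 vertices, 8 edges.
Vertex 3 has neighbors [5], degree = 1.
Handshaking lemma: 2 * 8 = 16.
A tree on 6 vertices has 5 edges. This graph has 8 edges (3 extra). Not a tree.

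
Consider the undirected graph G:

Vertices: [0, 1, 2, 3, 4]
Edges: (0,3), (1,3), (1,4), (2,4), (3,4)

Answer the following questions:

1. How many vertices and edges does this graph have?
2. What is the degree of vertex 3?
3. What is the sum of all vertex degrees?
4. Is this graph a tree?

Count: 5 vertices, 5 edges.
Vertex 3 has neighbors [0, 1, 4], degree = 3.
Handshaking lemma: 2 * 5 = 10.
A tree on 5 vertices has 4 edges. This graph has 5 edges (1 extra). Not a tree.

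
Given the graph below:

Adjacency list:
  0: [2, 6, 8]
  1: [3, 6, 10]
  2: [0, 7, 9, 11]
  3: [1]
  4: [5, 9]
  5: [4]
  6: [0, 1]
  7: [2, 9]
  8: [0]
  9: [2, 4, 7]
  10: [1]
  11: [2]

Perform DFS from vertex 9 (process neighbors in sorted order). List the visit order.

DFS from vertex 9 (neighbors processed in ascending order):
Visit order: 9, 2, 0, 6, 1, 3, 10, 8, 7, 11, 4, 5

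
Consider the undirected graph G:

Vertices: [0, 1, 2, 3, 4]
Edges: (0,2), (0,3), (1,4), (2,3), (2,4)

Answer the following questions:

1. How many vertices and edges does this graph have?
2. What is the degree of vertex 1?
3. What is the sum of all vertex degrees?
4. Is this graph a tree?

Count: 5 vertices, 5 edges.
Vertex 1 has neighbors [4], degree = 1.
Handshaking lemma: 2 * 5 = 10.
A tree on 5 vertices has 4 edges. This graph has 5 edges (1 extra). Not a tree.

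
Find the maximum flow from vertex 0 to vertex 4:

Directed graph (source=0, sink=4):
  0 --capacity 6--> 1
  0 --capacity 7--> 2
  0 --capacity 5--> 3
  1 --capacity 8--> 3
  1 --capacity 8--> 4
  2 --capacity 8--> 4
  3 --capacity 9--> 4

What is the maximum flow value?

Computing max flow:
  Flow on (0->1): 6/6
  Flow on (0->2): 7/7
  Flow on (0->3): 5/5
  Flow on (1->4): 6/8
  Flow on (2->4): 7/8
  Flow on (3->4): 5/9
Maximum flow = 18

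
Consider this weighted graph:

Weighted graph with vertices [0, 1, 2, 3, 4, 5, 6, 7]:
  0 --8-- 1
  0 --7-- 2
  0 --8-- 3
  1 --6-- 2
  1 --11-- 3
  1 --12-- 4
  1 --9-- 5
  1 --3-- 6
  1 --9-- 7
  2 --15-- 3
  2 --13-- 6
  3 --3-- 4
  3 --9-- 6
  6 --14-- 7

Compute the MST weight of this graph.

Applying Kruskal's algorithm (sort edges by weight, add if no cycle):
  Add (1,6) w=3
  Add (3,4) w=3
  Add (1,2) w=6
  Add (0,2) w=7
  Add (0,3) w=8
  Skip (0,1) w=8 (creates cycle)
  Add (1,5) w=9
  Add (1,7) w=9
  Skip (3,6) w=9 (creates cycle)
  Skip (1,3) w=11 (creates cycle)
  Skip (1,4) w=12 (creates cycle)
  Skip (2,6) w=13 (creates cycle)
  Skip (6,7) w=14 (creates cycle)
  Skip (2,3) w=15 (creates cycle)
MST weight = 45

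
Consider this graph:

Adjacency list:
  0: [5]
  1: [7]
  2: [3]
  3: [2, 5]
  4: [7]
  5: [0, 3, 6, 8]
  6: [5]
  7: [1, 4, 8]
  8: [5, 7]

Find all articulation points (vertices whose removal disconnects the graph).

An articulation point is a vertex whose removal disconnects the graph.
Articulation points: [3, 5, 7, 8]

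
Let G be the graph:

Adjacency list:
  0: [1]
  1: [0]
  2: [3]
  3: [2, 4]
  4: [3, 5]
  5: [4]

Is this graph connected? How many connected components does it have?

Checking connectivity: the graph has 2 connected component(s).
Components: [[0, 1], [2, 3, 4, 5]]. The graph is NOT connected.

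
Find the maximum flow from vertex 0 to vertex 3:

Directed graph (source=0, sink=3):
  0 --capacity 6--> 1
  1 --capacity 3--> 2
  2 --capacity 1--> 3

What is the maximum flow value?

Computing max flow:
  Flow on (0->1): 1/6
  Flow on (1->2): 1/3
  Flow on (2->3): 1/1
Maximum flow = 1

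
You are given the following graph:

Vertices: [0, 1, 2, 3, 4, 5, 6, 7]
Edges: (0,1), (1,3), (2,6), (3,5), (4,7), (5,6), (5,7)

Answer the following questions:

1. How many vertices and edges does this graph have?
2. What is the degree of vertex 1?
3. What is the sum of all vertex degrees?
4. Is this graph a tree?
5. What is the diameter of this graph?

Count: 8 vertices, 7 edges.
Vertex 1 has neighbors [0, 3], degree = 2.
Handshaking lemma: 2 * 7 = 14.
A graph is a tree iff it is connected and has exactly n-1 edges. This graph is connected (all 8 vertices in one component) and has 8-1 = 7 edges. It is a tree.
Diameter (longest shortest path) = 5.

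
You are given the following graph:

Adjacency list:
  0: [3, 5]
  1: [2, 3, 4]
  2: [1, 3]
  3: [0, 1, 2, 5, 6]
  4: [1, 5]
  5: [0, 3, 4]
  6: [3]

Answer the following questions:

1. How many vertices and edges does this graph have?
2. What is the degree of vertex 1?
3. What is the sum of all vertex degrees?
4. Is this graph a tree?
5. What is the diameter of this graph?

Count: 7 vertices, 9 edges.
Vertex 1 has neighbors [2, 3, 4], degree = 3.
Handshaking lemma: 2 * 9 = 18.
A tree on 7 vertices has 6 edges. This graph has 9 edges (3 extra). Not a tree.
Diameter (longest shortest path) = 3.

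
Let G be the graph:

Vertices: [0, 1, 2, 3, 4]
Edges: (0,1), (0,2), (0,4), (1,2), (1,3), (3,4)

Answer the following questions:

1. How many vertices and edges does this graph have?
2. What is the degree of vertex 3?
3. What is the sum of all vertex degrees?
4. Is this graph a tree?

Count: 5 vertices, 6 edges.
Vertex 3 has neighbors [1, 4], degree = 2.
Handshaking lemma: 2 * 6 = 12.
A tree on 5 vertices has 4 edges. This graph has 6 edges (2 extra). Not a tree.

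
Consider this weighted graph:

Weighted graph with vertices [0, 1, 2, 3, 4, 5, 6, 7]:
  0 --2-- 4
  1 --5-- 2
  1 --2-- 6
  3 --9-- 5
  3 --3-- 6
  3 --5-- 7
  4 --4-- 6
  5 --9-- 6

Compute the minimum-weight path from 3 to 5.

Using Dijkstra's algorithm from vertex 3:
Shortest path: 3 -> 5
Total weight: 9 = 9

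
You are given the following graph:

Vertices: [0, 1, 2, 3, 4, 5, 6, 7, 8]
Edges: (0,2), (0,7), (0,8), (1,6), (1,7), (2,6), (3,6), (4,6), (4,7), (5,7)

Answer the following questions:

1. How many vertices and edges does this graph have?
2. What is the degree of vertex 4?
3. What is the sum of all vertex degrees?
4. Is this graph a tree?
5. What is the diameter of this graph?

Count: 9 vertices, 10 edges.
Vertex 4 has neighbors [6, 7], degree = 2.
Handshaking lemma: 2 * 10 = 20.
A tree on 9 vertices has 8 edges. This graph has 10 edges (2 extra). Not a tree.
Diameter (longest shortest path) = 4.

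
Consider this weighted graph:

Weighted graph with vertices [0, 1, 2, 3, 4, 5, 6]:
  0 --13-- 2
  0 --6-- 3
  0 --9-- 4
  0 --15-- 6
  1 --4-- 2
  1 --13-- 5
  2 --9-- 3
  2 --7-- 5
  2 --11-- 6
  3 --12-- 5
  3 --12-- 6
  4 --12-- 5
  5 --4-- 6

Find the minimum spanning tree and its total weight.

Applying Kruskal's algorithm (sort edges by weight, add if no cycle):
  Add (1,2) w=4
  Add (5,6) w=4
  Add (0,3) w=6
  Add (2,5) w=7
  Add (0,4) w=9
  Add (2,3) w=9
  Skip (2,6) w=11 (creates cycle)
  Skip (3,5) w=12 (creates cycle)
  Skip (3,6) w=12 (creates cycle)
  Skip (4,5) w=12 (creates cycle)
  Skip (0,2) w=13 (creates cycle)
  Skip (1,5) w=13 (creates cycle)
  Skip (0,6) w=15 (creates cycle)
MST weight = 39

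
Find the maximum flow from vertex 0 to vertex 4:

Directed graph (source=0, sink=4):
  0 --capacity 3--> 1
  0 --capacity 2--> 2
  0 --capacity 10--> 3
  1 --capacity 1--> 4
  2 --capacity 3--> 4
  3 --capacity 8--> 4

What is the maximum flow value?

Computing max flow:
  Flow on (0->1): 1/3
  Flow on (0->2): 2/2
  Flow on (0->3): 8/10
  Flow on (1->4): 1/1
  Flow on (2->4): 2/3
  Flow on (3->4): 8/8
Maximum flow = 11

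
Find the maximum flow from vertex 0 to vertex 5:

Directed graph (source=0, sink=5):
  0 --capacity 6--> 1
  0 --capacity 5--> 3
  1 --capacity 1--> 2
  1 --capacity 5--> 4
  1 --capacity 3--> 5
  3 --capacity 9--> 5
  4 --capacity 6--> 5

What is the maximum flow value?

Computing max flow:
  Flow on (0->1): 6/6
  Flow on (0->3): 5/5
  Flow on (1->4): 3/5
  Flow on (1->5): 3/3
  Flow on (3->5): 5/9
  Flow on (4->5): 3/6
Maximum flow = 11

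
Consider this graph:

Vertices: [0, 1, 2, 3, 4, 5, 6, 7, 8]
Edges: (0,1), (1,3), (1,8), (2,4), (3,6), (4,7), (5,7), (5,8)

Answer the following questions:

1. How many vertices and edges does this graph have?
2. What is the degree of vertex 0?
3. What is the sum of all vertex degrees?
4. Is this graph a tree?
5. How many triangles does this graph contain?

Count: 9 vertices, 8 edges.
Vertex 0 has neighbors [1], degree = 1.
Handshaking lemma: 2 * 8 = 16.
A graph is a tree iff it is connected and has exactly n-1 edges. This graph is connected (all 9 vertices in one component) and has 9-1 = 8 edges. It is a tree.
Number of triangles = 0.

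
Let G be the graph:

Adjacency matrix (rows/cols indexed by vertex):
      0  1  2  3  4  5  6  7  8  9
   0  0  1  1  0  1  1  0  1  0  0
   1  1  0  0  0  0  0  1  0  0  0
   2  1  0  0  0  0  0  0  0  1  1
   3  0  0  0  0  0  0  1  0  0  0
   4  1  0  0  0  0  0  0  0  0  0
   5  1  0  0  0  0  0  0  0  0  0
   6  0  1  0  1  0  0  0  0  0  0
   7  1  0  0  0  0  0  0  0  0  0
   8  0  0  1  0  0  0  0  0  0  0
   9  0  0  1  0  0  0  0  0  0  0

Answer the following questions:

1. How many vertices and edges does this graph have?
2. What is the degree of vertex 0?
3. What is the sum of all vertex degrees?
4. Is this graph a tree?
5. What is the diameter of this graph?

Count: 10 vertices, 9 edges.
Vertex 0 has neighbors [1, 2, 4, 5, 7], degree = 5.
Handshaking lemma: 2 * 9 = 18.
A graph is a tree iff it is connected and has exactly n-1 edges. This graph is connected (all 10 vertices in one component) and has 10-1 = 9 edges. It is a tree.
Diameter (longest shortest path) = 5.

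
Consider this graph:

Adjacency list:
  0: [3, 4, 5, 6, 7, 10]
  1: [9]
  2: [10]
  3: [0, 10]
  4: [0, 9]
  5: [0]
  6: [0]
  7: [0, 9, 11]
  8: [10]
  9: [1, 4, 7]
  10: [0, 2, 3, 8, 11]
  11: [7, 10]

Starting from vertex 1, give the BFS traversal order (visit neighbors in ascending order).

BFS from vertex 1 (neighbors processed in ascending order):
Visit order: 1, 9, 4, 7, 0, 11, 3, 5, 6, 10, 2, 8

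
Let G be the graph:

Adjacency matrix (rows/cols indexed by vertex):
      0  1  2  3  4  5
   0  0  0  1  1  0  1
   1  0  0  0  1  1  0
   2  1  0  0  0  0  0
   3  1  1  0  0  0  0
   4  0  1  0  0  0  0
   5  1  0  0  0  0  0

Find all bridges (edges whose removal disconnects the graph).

A bridge is an edge whose removal increases the number of connected components.
Bridges found: (0,2), (0,3), (0,5), (1,3), (1,4)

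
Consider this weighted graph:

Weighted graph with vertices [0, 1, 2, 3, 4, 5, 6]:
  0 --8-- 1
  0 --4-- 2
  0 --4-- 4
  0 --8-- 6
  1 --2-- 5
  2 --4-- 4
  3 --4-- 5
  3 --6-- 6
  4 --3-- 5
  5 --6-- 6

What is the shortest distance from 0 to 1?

Using Dijkstra's algorithm from vertex 0:
Shortest path: 0 -> 1
Total weight: 8 = 8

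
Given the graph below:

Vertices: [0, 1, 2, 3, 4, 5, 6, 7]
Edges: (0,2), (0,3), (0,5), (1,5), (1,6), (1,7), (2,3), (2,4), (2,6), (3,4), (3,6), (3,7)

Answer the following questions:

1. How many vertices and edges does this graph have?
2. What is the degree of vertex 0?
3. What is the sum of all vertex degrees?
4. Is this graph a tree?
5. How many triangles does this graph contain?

Count: 8 vertices, 12 edges.
Vertex 0 has neighbors [2, 3, 5], degree = 3.
Handshaking lemma: 2 * 12 = 24.
A tree on 8 vertices has 7 edges. This graph has 12 edges (5 extra). Not a tree.
Number of triangles = 3.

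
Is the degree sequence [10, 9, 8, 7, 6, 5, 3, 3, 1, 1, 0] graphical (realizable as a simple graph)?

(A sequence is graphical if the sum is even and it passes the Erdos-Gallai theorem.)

Sum of degrees = 53. Sum is odd, so the sequence is NOT graphical.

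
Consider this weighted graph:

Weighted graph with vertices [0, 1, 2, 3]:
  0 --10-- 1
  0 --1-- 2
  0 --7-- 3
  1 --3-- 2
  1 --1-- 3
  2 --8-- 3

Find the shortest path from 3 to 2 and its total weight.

Using Dijkstra's algorithm from vertex 3:
Shortest path: 3 -> 1 -> 2
Total weight: 1 + 3 = 4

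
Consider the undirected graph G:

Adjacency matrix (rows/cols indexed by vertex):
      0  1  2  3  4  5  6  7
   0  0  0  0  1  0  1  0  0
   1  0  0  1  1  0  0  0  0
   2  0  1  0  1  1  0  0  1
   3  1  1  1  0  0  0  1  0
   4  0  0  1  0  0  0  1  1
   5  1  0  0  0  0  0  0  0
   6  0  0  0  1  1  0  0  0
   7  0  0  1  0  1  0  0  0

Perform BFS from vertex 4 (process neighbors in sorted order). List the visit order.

BFS from vertex 4 (neighbors processed in ascending order):
Visit order: 4, 2, 6, 7, 1, 3, 0, 5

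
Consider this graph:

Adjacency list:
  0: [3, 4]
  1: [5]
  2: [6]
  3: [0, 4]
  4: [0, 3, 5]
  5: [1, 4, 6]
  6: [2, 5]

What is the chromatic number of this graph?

The graph has a maximum clique of size 3 (lower bound on chromatic number).
A valid 3-coloring: {0: 1, 1: 0, 2: 1, 3: 2, 4: 0, 5: 1, 6: 0}.
Chromatic number = 3.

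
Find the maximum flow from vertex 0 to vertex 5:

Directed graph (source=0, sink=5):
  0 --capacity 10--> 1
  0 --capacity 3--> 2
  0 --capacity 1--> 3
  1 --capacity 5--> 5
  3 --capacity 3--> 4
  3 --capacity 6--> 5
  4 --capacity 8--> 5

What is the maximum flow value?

Computing max flow:
  Flow on (0->1): 5/10
  Flow on (0->3): 1/1
  Flow on (1->5): 5/5
  Flow on (3->5): 1/6
Maximum flow = 6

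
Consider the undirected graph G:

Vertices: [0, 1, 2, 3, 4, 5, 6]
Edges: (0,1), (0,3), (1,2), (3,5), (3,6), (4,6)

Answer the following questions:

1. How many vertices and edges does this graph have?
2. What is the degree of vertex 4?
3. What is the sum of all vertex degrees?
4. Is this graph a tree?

Count: 7 vertices, 6 edges.
Vertex 4 has neighbors [6], degree = 1.
Handshaking lemma: 2 * 6 = 12.
A graph is a tree iff it is connected and has exactly n-1 edges. This graph is connected (all 7 vertices in one component) and has 7-1 = 6 edges. It is a tree.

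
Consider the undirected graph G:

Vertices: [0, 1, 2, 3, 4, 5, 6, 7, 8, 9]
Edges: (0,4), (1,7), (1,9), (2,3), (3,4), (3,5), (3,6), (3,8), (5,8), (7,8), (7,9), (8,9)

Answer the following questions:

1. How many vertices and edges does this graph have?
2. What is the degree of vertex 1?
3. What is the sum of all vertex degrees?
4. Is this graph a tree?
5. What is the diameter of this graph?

Count: 10 vertices, 12 edges.
Vertex 1 has neighbors [7, 9], degree = 2.
Handshaking lemma: 2 * 12 = 24.
A tree on 10 vertices has 9 edges. This graph has 12 edges (3 extra). Not a tree.
Diameter (longest shortest path) = 5.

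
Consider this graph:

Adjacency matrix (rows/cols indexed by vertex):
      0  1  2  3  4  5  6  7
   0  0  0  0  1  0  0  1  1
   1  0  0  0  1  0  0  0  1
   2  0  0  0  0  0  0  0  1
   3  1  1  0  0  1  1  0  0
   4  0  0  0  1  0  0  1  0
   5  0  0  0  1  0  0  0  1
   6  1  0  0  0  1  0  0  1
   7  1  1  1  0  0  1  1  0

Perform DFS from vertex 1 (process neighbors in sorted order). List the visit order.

DFS from vertex 1 (neighbors processed in ascending order):
Visit order: 1, 3, 0, 6, 4, 7, 2, 5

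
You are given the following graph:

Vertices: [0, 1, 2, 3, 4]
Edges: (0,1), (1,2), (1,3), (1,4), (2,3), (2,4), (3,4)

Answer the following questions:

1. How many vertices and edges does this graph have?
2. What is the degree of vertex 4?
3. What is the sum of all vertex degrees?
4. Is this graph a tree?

Count: 5 vertices, 7 edges.
Vertex 4 has neighbors [1, 2, 3], degree = 3.
Handshaking lemma: 2 * 7 = 14.
A tree on 5 vertices has 4 edges. This graph has 7 edges (3 extra). Not a tree.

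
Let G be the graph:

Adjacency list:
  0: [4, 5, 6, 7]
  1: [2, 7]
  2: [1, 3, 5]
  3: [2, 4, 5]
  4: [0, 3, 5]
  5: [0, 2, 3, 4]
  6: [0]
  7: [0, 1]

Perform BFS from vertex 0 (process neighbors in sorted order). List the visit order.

BFS from vertex 0 (neighbors processed in ascending order):
Visit order: 0, 4, 5, 6, 7, 3, 2, 1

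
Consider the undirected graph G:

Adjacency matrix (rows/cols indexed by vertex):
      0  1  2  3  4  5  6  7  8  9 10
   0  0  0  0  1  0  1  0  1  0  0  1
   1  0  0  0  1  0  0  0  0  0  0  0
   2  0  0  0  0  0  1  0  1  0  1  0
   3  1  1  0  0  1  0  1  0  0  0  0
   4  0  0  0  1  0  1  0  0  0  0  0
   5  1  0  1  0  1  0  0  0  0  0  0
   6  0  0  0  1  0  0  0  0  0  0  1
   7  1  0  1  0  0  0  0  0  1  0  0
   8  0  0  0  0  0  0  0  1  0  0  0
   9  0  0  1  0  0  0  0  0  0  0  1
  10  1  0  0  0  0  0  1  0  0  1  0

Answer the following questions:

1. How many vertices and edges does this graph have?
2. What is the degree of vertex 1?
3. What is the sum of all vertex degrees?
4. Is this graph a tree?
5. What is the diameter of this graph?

Count: 11 vertices, 14 edges.
Vertex 1 has neighbors [3], degree = 1.
Handshaking lemma: 2 * 14 = 28.
A tree on 11 vertices has 10 edges. This graph has 14 edges (4 extra). Not a tree.
Diameter (longest shortest path) = 4.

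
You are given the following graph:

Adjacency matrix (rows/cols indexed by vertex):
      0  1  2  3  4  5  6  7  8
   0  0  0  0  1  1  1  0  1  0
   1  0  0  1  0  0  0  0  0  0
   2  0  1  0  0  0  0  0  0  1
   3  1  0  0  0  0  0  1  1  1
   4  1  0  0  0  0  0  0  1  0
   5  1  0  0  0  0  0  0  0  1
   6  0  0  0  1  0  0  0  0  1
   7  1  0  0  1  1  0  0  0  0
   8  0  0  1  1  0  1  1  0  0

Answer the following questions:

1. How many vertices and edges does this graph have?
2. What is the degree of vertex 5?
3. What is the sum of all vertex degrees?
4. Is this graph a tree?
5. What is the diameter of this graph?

Count: 9 vertices, 12 edges.
Vertex 5 has neighbors [0, 8], degree = 2.
Handshaking lemma: 2 * 12 = 24.
A tree on 9 vertices has 8 edges. This graph has 12 edges (4 extra). Not a tree.
Diameter (longest shortest path) = 5.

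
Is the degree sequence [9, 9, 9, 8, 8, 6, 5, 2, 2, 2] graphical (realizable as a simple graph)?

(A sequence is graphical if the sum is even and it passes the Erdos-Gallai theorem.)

Sum of degrees = 60. Sum is even but fails Erdos-Gallai. The sequence is NOT graphical.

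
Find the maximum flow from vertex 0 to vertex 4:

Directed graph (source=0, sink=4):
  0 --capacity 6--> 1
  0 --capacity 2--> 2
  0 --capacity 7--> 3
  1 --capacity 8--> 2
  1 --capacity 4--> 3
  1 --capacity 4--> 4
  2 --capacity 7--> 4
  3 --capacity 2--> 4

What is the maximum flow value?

Computing max flow:
  Flow on (0->1): 6/6
  Flow on (0->2): 2/2
  Flow on (0->3): 2/7
  Flow on (1->2): 2/8
  Flow on (1->4): 4/4
  Flow on (2->4): 4/7
  Flow on (3->4): 2/2
Maximum flow = 10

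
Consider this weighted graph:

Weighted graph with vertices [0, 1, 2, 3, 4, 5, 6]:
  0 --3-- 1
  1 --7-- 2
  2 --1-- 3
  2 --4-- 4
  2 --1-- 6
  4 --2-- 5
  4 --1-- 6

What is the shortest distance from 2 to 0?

Using Dijkstra's algorithm from vertex 2:
Shortest path: 2 -> 1 -> 0
Total weight: 7 + 3 = 10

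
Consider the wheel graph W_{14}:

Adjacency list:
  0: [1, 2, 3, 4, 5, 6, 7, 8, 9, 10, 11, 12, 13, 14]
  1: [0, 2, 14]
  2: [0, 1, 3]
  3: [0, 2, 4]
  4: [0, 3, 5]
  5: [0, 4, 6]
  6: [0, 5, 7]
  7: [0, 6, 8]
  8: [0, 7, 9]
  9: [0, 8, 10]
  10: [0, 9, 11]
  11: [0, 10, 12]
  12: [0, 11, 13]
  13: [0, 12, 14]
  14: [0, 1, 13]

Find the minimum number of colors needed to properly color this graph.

W_{14} = C_{14} plus a hub adjacent to every cycle vertex.
The outer cycle needs 2 colors (even cycle); the hub is adjacent to all of them so needs a fresh color.
Chromatic number = 2 + 1 = 3.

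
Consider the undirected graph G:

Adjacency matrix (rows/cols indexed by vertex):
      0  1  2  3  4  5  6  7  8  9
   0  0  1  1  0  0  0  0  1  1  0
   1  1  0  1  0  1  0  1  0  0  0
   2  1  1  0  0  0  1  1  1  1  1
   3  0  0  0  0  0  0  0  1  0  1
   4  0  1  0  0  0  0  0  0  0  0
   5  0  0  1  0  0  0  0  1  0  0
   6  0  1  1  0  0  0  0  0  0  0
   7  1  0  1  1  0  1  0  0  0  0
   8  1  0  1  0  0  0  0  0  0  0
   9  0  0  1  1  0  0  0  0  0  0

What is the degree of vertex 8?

Vertex 8 has neighbors [0, 2], so deg(8) = 2.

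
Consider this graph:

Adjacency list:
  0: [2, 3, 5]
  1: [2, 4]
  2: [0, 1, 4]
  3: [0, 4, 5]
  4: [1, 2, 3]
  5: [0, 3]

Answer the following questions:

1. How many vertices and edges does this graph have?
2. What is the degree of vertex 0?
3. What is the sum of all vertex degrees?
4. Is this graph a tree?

Count: 6 vertices, 8 edges.
Vertex 0 has neighbors [2, 3, 5], degree = 3.
Handshaking lemma: 2 * 8 = 16.
A tree on 6 vertices has 5 edges. This graph has 8 edges (3 extra). Not a tree.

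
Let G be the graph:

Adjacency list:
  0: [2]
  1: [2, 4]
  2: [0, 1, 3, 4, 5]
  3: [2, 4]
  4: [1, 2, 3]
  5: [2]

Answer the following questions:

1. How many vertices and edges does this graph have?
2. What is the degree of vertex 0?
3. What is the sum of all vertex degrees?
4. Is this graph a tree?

Count: 6 vertices, 7 edges.
Vertex 0 has neighbors [2], degree = 1.
Handshaking lemma: 2 * 7 = 14.
A tree on 6 vertices has 5 edges. This graph has 7 edges (2 extra). Not a tree.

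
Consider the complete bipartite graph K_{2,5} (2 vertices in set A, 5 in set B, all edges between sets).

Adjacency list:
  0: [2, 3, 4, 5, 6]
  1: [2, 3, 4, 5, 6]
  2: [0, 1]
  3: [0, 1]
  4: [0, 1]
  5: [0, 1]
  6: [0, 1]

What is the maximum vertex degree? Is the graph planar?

Set-A vertices have degree 5; set-B vertices have degree 2. Maximum degree = max(2,5) = 5.
min(2,5) <= 2, so K_{2,5} avoids a K_{3,3} subdivision and is planar.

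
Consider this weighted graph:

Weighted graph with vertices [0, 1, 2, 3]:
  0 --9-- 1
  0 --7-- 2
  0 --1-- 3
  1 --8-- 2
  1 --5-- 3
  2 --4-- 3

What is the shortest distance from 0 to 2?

Using Dijkstra's algorithm from vertex 0:
Shortest path: 0 -> 3 -> 2
Total weight: 1 + 4 = 5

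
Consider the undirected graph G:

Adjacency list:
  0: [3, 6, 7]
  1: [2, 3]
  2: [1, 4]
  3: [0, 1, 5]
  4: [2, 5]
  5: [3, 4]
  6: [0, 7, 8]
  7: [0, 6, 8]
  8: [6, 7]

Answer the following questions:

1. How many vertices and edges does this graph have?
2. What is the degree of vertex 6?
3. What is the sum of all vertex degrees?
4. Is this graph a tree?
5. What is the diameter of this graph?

Count: 9 vertices, 11 edges.
Vertex 6 has neighbors [0, 7, 8], degree = 3.
Handshaking lemma: 2 * 11 = 22.
A tree on 9 vertices has 8 edges. This graph has 11 edges (3 extra). Not a tree.
Diameter (longest shortest path) = 5.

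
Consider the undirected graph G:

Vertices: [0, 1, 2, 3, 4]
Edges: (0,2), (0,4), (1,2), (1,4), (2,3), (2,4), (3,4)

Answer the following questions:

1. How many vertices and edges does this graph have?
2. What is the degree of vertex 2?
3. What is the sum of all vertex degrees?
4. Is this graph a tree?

Count: 5 vertices, 7 edges.
Vertex 2 has neighbors [0, 1, 3, 4], degree = 4.
Handshaking lemma: 2 * 7 = 14.
A tree on 5 vertices has 4 edges. This graph has 7 edges (3 extra). Not a tree.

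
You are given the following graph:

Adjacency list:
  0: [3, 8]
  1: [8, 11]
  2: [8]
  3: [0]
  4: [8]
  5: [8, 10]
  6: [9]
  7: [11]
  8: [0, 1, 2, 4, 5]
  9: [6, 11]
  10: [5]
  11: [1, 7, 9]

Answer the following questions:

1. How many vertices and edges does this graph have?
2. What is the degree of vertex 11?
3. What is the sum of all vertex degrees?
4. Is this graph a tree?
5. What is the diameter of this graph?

Count: 12 vertices, 11 edges.
Vertex 11 has neighbors [1, 7, 9], degree = 3.
Handshaking lemma: 2 * 11 = 22.
A graph is a tree iff it is connected and has exactly n-1 edges. This graph is connected (all 12 vertices in one component) and has 12-1 = 11 edges. It is a tree.
Diameter (longest shortest path) = 6.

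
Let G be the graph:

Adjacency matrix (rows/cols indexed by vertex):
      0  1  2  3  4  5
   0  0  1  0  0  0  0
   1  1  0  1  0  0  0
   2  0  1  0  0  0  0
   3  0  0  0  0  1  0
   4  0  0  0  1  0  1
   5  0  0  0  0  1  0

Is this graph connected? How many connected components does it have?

Checking connectivity: the graph has 2 connected component(s).
Components: [[0, 1, 2], [3, 4, 5]]. The graph is NOT connected.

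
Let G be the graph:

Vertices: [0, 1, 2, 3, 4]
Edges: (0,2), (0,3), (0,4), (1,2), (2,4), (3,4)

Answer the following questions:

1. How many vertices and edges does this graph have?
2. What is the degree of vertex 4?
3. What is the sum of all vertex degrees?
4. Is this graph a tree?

Count: 5 vertices, 6 edges.
Vertex 4 has neighbors [0, 2, 3], degree = 3.
Handshaking lemma: 2 * 6 = 12.
A tree on 5 vertices has 4 edges. This graph has 6 edges (2 extra). Not a tree.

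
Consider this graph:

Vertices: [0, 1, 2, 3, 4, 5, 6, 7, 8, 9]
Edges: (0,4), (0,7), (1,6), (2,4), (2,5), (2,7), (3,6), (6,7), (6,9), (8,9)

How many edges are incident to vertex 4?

Vertex 4 has neighbors [0, 2], so deg(4) = 2.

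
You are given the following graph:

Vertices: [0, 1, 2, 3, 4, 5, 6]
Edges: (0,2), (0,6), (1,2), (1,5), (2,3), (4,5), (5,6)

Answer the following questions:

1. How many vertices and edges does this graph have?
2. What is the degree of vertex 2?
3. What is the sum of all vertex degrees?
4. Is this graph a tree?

Count: 7 vertices, 7 edges.
Vertex 2 has neighbors [0, 1, 3], degree = 3.
Handshaking lemma: 2 * 7 = 14.
A tree on 7 vertices has 6 edges. This graph has 7 edges (1 extra). Not a tree.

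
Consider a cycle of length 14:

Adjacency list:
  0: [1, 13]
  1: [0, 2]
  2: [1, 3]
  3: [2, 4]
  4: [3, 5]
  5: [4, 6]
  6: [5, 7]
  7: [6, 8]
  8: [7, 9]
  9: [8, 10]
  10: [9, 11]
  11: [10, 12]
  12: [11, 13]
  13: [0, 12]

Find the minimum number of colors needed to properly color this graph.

This is an even cycle (C_14). Even cycles are bipartite.
Chromatic number = 2.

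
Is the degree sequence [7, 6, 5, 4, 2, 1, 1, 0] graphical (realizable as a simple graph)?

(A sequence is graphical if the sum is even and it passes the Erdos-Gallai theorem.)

Sum of degrees = 26. Sum is even but fails Erdos-Gallai. The sequence is NOT graphical.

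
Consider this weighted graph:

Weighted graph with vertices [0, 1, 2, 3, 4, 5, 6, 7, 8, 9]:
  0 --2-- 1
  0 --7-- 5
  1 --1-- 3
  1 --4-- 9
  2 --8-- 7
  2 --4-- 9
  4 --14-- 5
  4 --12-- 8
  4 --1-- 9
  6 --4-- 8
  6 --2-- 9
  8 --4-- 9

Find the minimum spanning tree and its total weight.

Applying Kruskal's algorithm (sort edges by weight, add if no cycle):
  Add (1,3) w=1
  Add (4,9) w=1
  Add (0,1) w=2
  Add (6,9) w=2
  Add (1,9) w=4
  Add (2,9) w=4
  Add (6,8) w=4
  Skip (8,9) w=4 (creates cycle)
  Add (0,5) w=7
  Add (2,7) w=8
  Skip (4,8) w=12 (creates cycle)
  Skip (4,5) w=14 (creates cycle)
MST weight = 33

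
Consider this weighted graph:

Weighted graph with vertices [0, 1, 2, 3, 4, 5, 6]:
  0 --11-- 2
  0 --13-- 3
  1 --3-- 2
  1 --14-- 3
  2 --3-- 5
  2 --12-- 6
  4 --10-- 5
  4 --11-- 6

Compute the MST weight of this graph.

Applying Kruskal's algorithm (sort edges by weight, add if no cycle):
  Add (1,2) w=3
  Add (2,5) w=3
  Add (4,5) w=10
  Add (0,2) w=11
  Add (4,6) w=11
  Skip (2,6) w=12 (creates cycle)
  Add (0,3) w=13
  Skip (1,3) w=14 (creates cycle)
MST weight = 51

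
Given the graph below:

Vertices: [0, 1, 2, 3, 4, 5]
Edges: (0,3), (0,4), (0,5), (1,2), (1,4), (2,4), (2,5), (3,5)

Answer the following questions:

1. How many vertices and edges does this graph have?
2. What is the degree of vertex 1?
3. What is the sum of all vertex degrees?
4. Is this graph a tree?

Count: 6 vertices, 8 edges.
Vertex 1 has neighbors [2, 4], degree = 2.
Handshaking lemma: 2 * 8 = 16.
A tree on 6 vertices has 5 edges. This graph has 8 edges (3 extra). Not a tree.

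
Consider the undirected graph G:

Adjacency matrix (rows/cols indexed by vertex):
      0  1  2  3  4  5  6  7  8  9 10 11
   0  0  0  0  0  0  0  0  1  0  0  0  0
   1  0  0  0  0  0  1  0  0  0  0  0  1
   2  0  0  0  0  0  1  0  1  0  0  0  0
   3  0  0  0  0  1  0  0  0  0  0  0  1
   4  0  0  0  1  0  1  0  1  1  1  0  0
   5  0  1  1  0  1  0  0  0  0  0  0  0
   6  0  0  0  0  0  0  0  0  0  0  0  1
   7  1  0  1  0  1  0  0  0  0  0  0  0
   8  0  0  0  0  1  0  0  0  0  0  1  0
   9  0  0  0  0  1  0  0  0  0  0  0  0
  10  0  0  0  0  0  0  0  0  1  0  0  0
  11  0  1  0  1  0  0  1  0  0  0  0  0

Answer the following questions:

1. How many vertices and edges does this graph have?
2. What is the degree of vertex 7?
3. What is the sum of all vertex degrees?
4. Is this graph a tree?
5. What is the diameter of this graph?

Count: 12 vertices, 13 edges.
Vertex 7 has neighbors [0, 2, 4], degree = 3.
Handshaking lemma: 2 * 13 = 26.
A tree on 12 vertices has 11 edges. This graph has 13 edges (2 extra). Not a tree.
Diameter (longest shortest path) = 5.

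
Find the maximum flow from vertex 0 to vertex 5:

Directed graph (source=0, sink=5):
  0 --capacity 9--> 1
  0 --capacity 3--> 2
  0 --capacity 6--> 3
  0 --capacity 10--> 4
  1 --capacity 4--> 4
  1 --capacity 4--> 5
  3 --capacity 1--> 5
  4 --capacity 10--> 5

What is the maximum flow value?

Computing max flow:
  Flow on (0->1): 8/9
  Flow on (0->3): 1/6
  Flow on (0->4): 6/10
  Flow on (1->4): 4/4
  Flow on (1->5): 4/4
  Flow on (3->5): 1/1
  Flow on (4->5): 10/10
Maximum flow = 15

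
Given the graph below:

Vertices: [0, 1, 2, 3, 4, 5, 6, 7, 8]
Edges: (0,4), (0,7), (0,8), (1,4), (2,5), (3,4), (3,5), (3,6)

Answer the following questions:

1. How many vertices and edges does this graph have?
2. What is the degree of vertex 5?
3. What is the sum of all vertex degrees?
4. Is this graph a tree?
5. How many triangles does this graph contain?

Count: 9 vertices, 8 edges.
Vertex 5 has neighbors [2, 3], degree = 2.
Handshaking lemma: 2 * 8 = 16.
A graph is a tree iff it is connected and has exactly n-1 edges. This graph is connected (all 9 vertices in one component) and has 9-1 = 8 edges. It is a tree.
Number of triangles = 0.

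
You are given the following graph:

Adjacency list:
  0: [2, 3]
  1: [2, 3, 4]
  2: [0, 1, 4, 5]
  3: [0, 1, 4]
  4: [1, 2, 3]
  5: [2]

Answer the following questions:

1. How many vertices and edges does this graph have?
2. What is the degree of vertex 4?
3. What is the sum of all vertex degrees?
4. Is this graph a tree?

Count: 6 vertices, 8 edges.
Vertex 4 has neighbors [1, 2, 3], degree = 3.
Handshaking lemma: 2 * 8 = 16.
A tree on 6 vertices has 5 edges. This graph has 8 edges (3 extra). Not a tree.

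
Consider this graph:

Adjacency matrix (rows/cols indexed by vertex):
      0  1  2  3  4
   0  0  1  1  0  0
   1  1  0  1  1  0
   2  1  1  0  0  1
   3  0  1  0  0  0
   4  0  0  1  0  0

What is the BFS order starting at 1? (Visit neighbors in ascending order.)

BFS from vertex 1 (neighbors processed in ascending order):
Visit order: 1, 0, 2, 3, 4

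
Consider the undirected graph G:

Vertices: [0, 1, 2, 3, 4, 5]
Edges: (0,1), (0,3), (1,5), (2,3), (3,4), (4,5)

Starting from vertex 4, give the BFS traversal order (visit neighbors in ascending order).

BFS from vertex 4 (neighbors processed in ascending order):
Visit order: 4, 3, 5, 0, 2, 1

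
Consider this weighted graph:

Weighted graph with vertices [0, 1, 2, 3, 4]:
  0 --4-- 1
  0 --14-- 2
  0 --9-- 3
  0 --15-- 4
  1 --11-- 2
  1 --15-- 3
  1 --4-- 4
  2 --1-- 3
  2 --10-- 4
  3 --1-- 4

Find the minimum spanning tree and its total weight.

Applying Kruskal's algorithm (sort edges by weight, add if no cycle):
  Add (2,3) w=1
  Add (3,4) w=1
  Add (0,1) w=4
  Add (1,4) w=4
  Skip (0,3) w=9 (creates cycle)
  Skip (2,4) w=10 (creates cycle)
  Skip (1,2) w=11 (creates cycle)
  Skip (0,2) w=14 (creates cycle)
  Skip (0,4) w=15 (creates cycle)
  Skip (1,3) w=15 (creates cycle)
MST weight = 10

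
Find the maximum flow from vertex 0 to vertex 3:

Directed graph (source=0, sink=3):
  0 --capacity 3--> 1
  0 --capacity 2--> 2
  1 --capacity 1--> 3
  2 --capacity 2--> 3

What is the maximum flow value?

Computing max flow:
  Flow on (0->1): 1/3
  Flow on (0->2): 2/2
  Flow on (1->3): 1/1
  Flow on (2->3): 2/2
Maximum flow = 3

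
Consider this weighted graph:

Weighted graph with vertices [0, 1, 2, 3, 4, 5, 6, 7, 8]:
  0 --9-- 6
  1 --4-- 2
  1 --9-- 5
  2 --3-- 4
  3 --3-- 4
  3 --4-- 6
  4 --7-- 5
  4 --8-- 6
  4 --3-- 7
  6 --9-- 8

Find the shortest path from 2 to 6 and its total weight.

Using Dijkstra's algorithm from vertex 2:
Shortest path: 2 -> 4 -> 3 -> 6
Total weight: 3 + 3 + 4 = 10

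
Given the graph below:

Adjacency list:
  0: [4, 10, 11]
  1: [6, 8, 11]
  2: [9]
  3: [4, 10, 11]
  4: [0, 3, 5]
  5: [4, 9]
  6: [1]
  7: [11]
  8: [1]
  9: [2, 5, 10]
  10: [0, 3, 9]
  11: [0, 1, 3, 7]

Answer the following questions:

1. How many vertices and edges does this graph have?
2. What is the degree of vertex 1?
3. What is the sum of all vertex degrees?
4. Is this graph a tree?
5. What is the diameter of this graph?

Count: 12 vertices, 14 edges.
Vertex 1 has neighbors [6, 8, 11], degree = 3.
Handshaking lemma: 2 * 14 = 28.
A tree on 12 vertices has 11 edges. This graph has 14 edges (3 extra). Not a tree.
Diameter (longest shortest path) = 6.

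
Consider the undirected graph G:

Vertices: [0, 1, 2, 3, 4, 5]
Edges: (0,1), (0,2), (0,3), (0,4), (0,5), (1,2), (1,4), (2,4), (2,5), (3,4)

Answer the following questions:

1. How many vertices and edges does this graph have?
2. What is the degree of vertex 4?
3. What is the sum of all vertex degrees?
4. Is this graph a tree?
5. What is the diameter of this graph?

Count: 6 vertices, 10 edges.
Vertex 4 has neighbors [0, 1, 2, 3], degree = 4.
Handshaking lemma: 2 * 10 = 20.
A tree on 6 vertices has 5 edges. This graph has 10 edges (5 extra). Not a tree.
Diameter (longest shortest path) = 2.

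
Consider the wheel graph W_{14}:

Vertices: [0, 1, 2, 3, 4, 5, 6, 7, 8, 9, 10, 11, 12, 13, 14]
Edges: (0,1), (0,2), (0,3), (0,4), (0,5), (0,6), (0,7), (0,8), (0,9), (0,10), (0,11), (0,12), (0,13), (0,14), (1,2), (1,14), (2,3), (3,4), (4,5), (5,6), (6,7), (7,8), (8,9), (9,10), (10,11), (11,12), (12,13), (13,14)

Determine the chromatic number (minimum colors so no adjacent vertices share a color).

W_{14} = C_{14} plus a hub adjacent to every cycle vertex.
The outer cycle needs 2 colors (even cycle); the hub is adjacent to all of them so needs a fresh color.
Chromatic number = 2 + 1 = 3.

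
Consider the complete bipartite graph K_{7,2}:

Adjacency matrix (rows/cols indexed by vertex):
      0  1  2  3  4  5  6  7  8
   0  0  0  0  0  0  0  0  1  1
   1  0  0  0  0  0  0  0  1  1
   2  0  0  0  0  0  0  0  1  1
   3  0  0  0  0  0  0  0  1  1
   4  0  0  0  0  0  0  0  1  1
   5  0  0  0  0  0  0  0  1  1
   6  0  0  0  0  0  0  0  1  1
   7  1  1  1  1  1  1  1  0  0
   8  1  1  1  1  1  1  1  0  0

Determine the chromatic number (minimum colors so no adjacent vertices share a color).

K_{7,2} is bipartite: vertices split into two independent sets of size 7 and 2.
Color one set 0, the other 1. No adjacent vertices share a color.
Chromatic number = 2.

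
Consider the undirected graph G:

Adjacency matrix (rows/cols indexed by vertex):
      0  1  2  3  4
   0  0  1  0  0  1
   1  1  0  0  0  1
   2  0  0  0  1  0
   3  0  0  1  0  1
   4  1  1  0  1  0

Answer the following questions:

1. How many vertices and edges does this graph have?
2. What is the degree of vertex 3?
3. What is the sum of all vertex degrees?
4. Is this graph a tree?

Count: 5 vertices, 5 edges.
Vertex 3 has neighbors [2, 4], degree = 2.
Handshaking lemma: 2 * 5 = 10.
A tree on 5 vertices has 4 edges. This graph has 5 edges (1 extra). Not a tree.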